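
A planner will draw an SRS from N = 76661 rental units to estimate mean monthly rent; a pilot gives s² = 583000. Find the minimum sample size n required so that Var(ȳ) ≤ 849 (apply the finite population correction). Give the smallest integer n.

681

Without fpc, n₀ = s²/D = 583000/849 = 686.6902.
With fpc, (1 − n/N)·s²/n ≤ D requires n ≥ n₀/(1 + n₀/N) = 686.6902/(1 + 686.6902/76661) = 680.5938.
Rounding up, n = 681.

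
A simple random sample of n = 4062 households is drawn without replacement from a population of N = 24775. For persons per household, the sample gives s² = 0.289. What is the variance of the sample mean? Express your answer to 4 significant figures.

5.948 × 10^-5

Under SRS without replacement, Var(ȳ) = (1 − f)·s²/n with f = n/N = 4062/24775 = 0.16395560.
Var(ȳ) = (1 − 0.16395560)·0.289/4062 = 0.83604440·7.1147218 × 10^-5 = 5.9482233 × 10^-5.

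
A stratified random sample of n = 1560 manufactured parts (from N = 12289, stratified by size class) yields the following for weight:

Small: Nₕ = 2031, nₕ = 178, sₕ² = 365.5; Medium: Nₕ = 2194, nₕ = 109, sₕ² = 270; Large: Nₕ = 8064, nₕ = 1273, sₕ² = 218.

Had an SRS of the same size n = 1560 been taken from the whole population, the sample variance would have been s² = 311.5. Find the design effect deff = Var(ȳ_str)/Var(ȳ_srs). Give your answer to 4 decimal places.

1.0801

Var(ȳ_str) = Σ Wₕ²(1−fₕ)sₕ²/nₕ with Wₕ = Nₕ/12289:
  Small: (2031/12289)²·(1−178/2031)·365.5/178 = 0.051170497
  Medium: (2194/12289)²·(1−109/2194)·270/109 = 0.075032058
  Large: (8064/12289)²·(1−1273/8064)·218/1273 = 0.062098234
  → Var(ȳ_str) = 0.18830079.
Var(ȳ_srs) = (1 − 1560/12289)·311.5/1560 = 0.17433162.
deff = 0.18830079 / 0.17433162 = 1.0801.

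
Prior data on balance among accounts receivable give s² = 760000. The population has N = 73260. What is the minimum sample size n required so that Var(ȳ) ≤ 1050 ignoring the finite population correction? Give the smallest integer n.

724

Without fpc, n₀ = s²/D = 760000/1050 = 723.8095.
Rounding up, n = 724.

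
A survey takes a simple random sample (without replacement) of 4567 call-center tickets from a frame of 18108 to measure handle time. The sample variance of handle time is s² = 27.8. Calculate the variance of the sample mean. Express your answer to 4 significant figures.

Under SRS without replacement, Var(ȳ) = (1 − f)·s²/n with f = n/N = 4567/18108 = 0.25220897.
Var(ȳ) = (1 − 0.25220897)·27.8/4567 = 0.74779103·0.0060871469 = 0.0045519139.

0.004552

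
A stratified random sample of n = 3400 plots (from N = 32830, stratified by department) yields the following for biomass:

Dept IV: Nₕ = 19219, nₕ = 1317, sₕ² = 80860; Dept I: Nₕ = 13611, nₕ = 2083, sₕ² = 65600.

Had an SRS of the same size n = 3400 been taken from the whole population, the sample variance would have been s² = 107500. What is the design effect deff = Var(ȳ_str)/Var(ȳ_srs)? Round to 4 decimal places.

0.8533

Var(ȳ_str) = Σ Wₕ²(1−fₕ)sₕ²/nₕ with Wₕ = Nₕ/32830:
  Dept IV: (19219/32830)²·(1−1317/19219)·80860/1317 = 19.599209
  Dept I: (13611/32830)²·(1−2083/13611)·65600/2083 = 4.5847621
  → Var(ȳ_str) = 24.183971.
Var(ȳ_srs) = (1 − 3400/32830)·107500/3400 = 28.343203.
deff = 24.183971 / 28.343203 = 0.8533.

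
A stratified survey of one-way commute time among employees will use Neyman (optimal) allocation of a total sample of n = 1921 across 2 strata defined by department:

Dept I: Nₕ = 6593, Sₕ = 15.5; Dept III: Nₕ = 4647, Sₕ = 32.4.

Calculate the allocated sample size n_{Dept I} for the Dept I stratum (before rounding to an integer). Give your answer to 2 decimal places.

776.68

Neyman allocation: nₕ = n·NₕSₕ / Σⱼ NⱼSⱼ.
Σ NⱼSⱼ = 6593·15.5 + 4647·32.4 = 252754.3.
n_{Dept I} = 1921·6593·15.5 / 252754.3 = 776.68.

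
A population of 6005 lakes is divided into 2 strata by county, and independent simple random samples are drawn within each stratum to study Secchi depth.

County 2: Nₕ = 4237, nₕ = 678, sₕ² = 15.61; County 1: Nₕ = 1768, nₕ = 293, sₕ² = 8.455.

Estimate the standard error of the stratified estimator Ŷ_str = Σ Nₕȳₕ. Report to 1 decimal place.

Var(Ŷ_str) = Σₕ Nₕ²(1 − fₕ)sₕ²/nₕ.
County 2: 4237²·(1 − 678/4237)·15.61/678 = 347183.97.
County 1: 1768²·(1 − 293/1768)·8.455/293 = 75252.386.
Sum = 422436.36.
SE = √(422436.36) = 650.0.

650.0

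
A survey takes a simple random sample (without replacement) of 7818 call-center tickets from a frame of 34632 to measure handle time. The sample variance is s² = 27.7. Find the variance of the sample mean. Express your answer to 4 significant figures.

0.002743

Under SRS without replacement, Var(ȳ) = (1 − f)·s²/n with f = n/N = 7818/34632 = 0.22574498.
Var(ȳ) = (1 − 0.22574498)·27.7/7818 = 0.77425502·0.0035431057 = 0.0027432674.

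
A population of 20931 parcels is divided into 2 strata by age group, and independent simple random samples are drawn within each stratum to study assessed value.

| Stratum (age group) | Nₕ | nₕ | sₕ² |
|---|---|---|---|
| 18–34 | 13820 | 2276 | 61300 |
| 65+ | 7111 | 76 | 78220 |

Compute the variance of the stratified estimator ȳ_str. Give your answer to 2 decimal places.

127.33

Var(ȳ_str) = Σₕ Wₕ²(1 − fₕ)sₕ²/nₕ with Wₕ = Nₕ/N, N = 20931.
18–34: Wₕ = 0.66026468; term = 0.66026468²·(1 − 0.16468886)·61300/2276 = 9.8078231.
65+: Wₕ = 0.33973532; term = 0.33973532²·(1 − 0.01068767)·78220/76 = 117.52196.
Sum = 127.32978.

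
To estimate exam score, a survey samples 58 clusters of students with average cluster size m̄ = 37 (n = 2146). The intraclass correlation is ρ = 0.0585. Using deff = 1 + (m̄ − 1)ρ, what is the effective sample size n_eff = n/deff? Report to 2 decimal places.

690.92

deff = 1 + (37 − 1)·0.0585 = 1 + 2.106 = 3.106.
n_eff = 2146 / 3.106 = 690.92.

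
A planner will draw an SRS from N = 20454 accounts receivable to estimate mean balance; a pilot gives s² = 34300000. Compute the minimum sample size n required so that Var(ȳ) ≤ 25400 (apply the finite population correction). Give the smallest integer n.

1267

Without fpc, n₀ = s²/D = 34300000/25400 = 1350.3937.
With fpc, (1 − n/N)·s²/n ≤ D requires n ≥ n₀/(1 + n₀/N) = 1350.3937/(1 + 1350.3937/20454) = 1266.7609.
Rounding up, n = 1267.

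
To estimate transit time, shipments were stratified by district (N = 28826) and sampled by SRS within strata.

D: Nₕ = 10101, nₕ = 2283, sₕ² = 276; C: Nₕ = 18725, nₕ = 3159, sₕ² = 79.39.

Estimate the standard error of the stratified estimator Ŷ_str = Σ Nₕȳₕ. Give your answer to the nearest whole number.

Var(Ŷ_str) = Σₕ Nₕ²(1 − fₕ)sₕ²/nₕ.
D: 10101²·(1 − 2283/10101)·276/2283 = 9.5469183 × 10^6.
C: 18725²·(1 − 3159/18725)·79.39/3159 = 7.3251248 × 10^6.
Sum = 1.6872043 × 10^7.
SE = √(1.6872043 × 10^7) = 4108.

4108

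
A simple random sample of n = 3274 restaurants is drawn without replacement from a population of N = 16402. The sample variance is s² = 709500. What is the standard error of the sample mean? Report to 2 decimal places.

13.17

Under SRS without replacement, Var(ȳ) = (1 − f)·s²/n with f = n/N = 3274/16402 = 0.19960980.
Var(ȳ) = (1 − 0.19960980)·709500/3274 = 0.80039020·216.70739 = 173.45047.
SE(ȳ) = √(173.45047) = 13.17.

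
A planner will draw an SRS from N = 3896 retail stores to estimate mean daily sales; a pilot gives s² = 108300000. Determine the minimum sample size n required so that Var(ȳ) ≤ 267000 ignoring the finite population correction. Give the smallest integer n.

Without fpc, n₀ = s²/D = 108300000/267000 = 405.6180.
Rounding up, n = 406.

406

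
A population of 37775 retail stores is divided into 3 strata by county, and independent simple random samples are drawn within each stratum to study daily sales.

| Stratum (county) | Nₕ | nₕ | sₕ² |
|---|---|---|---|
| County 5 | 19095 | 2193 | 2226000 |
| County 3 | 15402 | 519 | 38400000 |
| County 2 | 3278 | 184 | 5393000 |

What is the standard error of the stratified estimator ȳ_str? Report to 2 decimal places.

Var(ȳ_str) = Σₕ Wₕ²(1 − fₕ)sₕ²/nₕ with Wₕ = Nₕ/N, N = 37775.
County 5: Wₕ = 0.50549305; term = 0.50549305²·(1 − 0.11484682)·2226000/2193 = 229.58068.
County 3: Wₕ = 0.40772998; term = 0.40772998²·(1 − 0.03369692)·38400000/519 = 11885.639.
County 2: Wₕ = 0.08677697; term = 0.08677697²·(1 − 0.05613179)·5393000/184 = 208.32093.
Sum = 12323.541.
SE = √(12323.541) = 111.01.

111.01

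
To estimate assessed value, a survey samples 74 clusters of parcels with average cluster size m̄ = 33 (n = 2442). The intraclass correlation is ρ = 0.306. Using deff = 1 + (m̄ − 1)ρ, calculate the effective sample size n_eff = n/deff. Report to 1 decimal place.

deff = 1 + (33 − 1)·0.306 = 1 + 9.792 = 10.792.
n_eff = 2442 / 10.792 = 226.3.

226.3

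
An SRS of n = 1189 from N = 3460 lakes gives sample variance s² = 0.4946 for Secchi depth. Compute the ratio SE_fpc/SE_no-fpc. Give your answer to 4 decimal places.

f = n/N = 1189/3460 = 0.34364162.
SE_no-fpc = √(s²/n) = 0.020395583; SE_fpc = √((1−f)s²/n) = 0.016523675.
Ratio = √(1−f) = 0.81015948.

0.8102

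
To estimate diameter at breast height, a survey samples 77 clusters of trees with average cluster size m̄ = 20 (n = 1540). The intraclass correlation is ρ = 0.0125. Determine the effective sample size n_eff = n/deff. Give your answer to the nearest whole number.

1244

deff = 1 + (20 − 1)·0.0125 = 1 + 0.2375 = 1.2375.
n_eff = 1540 / 1.2375 = 1244.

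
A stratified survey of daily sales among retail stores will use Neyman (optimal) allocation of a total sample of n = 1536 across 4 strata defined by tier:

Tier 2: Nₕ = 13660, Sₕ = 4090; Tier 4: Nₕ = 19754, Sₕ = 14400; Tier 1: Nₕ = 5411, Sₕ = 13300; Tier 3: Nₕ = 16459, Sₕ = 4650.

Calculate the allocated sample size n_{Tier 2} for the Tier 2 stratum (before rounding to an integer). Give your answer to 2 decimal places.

Neyman allocation: nₕ = n·NₕSₕ / Σⱼ NⱼSⱼ.
Σ NⱼSⱼ = 13660·4090 + 19754·14400 + 5411·13300 + 16459·4650 = 4.8882765 × 10^8.
n_{Tier 2} = 1536·13660·4090 / (4.8882765 × 10^8) = 175.55.

175.55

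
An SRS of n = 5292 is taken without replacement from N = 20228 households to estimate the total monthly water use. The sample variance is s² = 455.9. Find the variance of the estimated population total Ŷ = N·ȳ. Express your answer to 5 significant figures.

2.6028 × 10^7

Var(Ŷ) = N²·Var(ȳ) = N²·(1 − n/N)·s²/n.
f = 5292/20228 = 0.26161756; Var(ȳ) = 0.73838244·455.9/5292 = 0.063610838.
Var(Ŷ) = 20228² · 0.063610838 = 2.6027773 × 10^7.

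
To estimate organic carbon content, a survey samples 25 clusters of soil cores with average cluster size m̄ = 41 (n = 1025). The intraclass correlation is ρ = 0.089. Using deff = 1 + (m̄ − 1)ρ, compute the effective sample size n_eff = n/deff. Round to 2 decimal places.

224.78

deff = 1 + (41 − 1)·0.089 = 1 + 3.56 = 4.56.
n_eff = 1025 / 4.56 = 224.78.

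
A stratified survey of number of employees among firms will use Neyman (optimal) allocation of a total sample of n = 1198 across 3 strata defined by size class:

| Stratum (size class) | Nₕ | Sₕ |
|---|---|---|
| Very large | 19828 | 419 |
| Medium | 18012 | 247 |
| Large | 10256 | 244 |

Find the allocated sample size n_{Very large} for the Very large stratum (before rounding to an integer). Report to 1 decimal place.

Neyman allocation: nₕ = n·NₕSₕ / Σⱼ NⱼSⱼ.
Σ NⱼSⱼ = 19828·419 + 18012·247 + 10256·244 = 1.525936 × 10^7.
n_{Very large} = 1198·19828·419 / (1.525936 × 10^7) = 652.2.

652.2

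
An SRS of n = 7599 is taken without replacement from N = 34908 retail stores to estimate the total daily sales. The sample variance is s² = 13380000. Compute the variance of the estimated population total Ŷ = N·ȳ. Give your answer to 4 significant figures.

Var(Ŷ) = N²·Var(ȳ) = N²·(1 − n/N)·s²/n.
f = 7599/34908 = 0.21768649; Var(ȳ) = 0.78231351·13380000/7599 = 1377.4648.
Var(Ŷ) = 34908² · 1377.4648 = 1.6785352 × 10^12.

1.679 × 10^12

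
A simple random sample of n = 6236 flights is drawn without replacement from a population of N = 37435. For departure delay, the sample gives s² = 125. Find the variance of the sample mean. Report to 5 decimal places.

0.01671

Under SRS without replacement, Var(ȳ) = (1 − f)·s²/n with f = n/N = 6236/37435 = 0.16658208.
Var(ȳ) = (1 − 0.16658208)·125/6236 = 0.83341792·0.020044901 = 0.016705779.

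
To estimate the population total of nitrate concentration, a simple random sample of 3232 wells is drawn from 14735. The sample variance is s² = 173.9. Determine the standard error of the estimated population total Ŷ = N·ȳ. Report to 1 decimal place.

Var(Ŷ) = N²·Var(ȳ) = N²·(1 − n/N)·s²/n.
f = 3232/14735 = 0.21934170; Var(ȳ) = 0.78065830·173.9/3232 = 0.042003861.
Var(Ŷ) = 14735² · 0.042003861 = 9.1198878 × 10^6.
SE(Ŷ) = √(9.1198878 × 10^6) = 3019.9.

3019.9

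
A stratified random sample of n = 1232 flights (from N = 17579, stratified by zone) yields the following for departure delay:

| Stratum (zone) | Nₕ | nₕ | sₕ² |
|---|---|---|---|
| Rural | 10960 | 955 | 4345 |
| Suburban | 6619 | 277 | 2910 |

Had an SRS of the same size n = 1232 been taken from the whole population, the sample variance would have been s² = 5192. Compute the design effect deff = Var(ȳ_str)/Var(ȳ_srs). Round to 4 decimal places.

Var(ȳ_str) = Σ Wₕ²(1−fₕ)sₕ²/nₕ with Wₕ = Nₕ/17579:
  Rural: (10960/17579)²·(1−955/10960)·4345/955 = 1.6144542
  Suburban: (6619/17579)²·(1−277/6619)·2910/277 = 1.4270642
  → Var(ȳ_str) = 3.0415184.
Var(ȳ_srs) = (1 − 1232/17579)·5192/1232 = 3.9189333.
deff = 3.0415184 / 3.9189333 = 0.7761.

0.7761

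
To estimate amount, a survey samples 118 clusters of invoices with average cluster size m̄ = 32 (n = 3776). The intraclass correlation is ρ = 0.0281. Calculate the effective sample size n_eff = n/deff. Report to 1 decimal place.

2018.1

deff = 1 + (32 − 1)·0.0281 = 1 + 0.8711 = 1.8711.
n_eff = 3776 / 1.8711 = 2018.1.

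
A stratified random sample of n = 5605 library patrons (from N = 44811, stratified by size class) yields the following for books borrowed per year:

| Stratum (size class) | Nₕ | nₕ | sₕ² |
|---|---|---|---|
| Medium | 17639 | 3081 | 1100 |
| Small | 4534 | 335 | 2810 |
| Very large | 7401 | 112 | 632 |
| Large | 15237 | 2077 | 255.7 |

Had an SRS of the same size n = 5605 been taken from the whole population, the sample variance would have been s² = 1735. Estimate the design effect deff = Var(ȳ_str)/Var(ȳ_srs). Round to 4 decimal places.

Var(ȳ_str) = Σ Wₕ²(1−fₕ)sₕ²/nₕ with Wₕ = Nₕ/44811:
  Medium: (17639/44811)²·(1−3081/17639)·1100/3081 = 0.045657002
  Small: (4534/44811)²·(1−335/4534)·2810/335 = 0.079527921
  Very large: (7401/44811)²·(1−112/7401)·632/112 = 0.15159614
  Large: (15237/44811)²·(1−2077/15237)·255.7/2077 = 0.012293635
  → Var(ȳ_str) = 0.2890747.
Var(ȳ_srs) = (1 − 5605/44811)·1735/5605 = 0.27082688.
deff = 0.2890747 / 0.27082688 = 1.0674.

1.0674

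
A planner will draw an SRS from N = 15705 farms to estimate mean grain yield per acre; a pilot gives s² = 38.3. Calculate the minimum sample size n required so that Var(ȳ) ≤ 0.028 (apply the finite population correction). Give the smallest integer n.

Without fpc, n₀ = s²/D = 38.3/0.028 = 1367.8571.
With fpc, (1 − n/N)·s²/n ≤ D requires n ≥ n₀/(1 + n₀/N) = 1367.8571/(1 + 1367.8571/15705) = 1258.2660.
Rounding up, n = 1259.

1259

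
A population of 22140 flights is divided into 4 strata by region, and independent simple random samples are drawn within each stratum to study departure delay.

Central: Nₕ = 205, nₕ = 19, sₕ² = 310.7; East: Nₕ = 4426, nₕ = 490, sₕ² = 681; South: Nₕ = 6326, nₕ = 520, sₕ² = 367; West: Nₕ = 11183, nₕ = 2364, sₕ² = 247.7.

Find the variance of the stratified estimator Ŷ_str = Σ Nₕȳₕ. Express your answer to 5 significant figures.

Var(Ŷ_str) = Σₕ Nₕ²(1 − fₕ)sₕ²/nₕ.
Central: 205²·(1 − 19/205)·310.7/19 = 623525.84.
East: 4426²·(1 − 490/4426)·681/490 = 2.4211268 × 10^7.
South: 6326²·(1 − 520/6326)·367/520 = 2.5922026 × 10^7.
West: 11183²·(1 − 2364/11183)·247.7/2364 = 1.0333708 × 10^7.
Sum = 6.1090528 × 10^7.

6.1091 × 10^7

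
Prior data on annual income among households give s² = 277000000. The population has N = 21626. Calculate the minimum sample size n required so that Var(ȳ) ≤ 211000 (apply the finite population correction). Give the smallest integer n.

1238

Without fpc, n₀ = s²/D = 277000000/211000 = 1312.7962.
With fpc, (1 − n/N)·s²/n ≤ D requires n ≥ n₀/(1 + n₀/N) = 1312.7962/(1 + 1312.7962/21626) = 1237.6644.
Rounding up, n = 1238.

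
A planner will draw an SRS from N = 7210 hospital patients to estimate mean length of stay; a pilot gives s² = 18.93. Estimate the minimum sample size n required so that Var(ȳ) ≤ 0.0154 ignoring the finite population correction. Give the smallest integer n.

Without fpc, n₀ = s²/D = 18.93/0.0154 = 1229.2208.
Rounding up, n = 1230.

1230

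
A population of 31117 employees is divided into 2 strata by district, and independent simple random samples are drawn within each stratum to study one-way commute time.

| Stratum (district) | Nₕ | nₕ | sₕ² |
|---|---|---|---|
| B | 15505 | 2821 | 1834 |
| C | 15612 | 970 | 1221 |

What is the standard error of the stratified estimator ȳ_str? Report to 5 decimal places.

Var(ȳ_str) = Σₕ Wₕ²(1 − fₕ)sₕ²/nₕ with Wₕ = Nₕ/N, N = 31117.
B: Wₕ = 0.49828068; term = 0.49828068²·(1 − 0.18194131)·1834/2821 = 0.13204708.
C: Wₕ = 0.50171932; term = 0.50171932²·(1 − 0.06213169)·1221/970 = 0.29717169.
Sum = 0.42921877.
SE = √(0.42921877) = 0.65515.

0.65515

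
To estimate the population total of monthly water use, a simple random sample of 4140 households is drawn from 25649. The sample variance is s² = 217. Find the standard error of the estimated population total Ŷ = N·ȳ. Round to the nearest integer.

Var(Ŷ) = N²·Var(ȳ) = N²·(1 − n/N)·s²/n.
f = 4140/25649 = 0.16140980; Var(ȳ) = 0.83859020·217/4140 = 0.04395509.
Var(Ŷ) = 25649² · 0.04395509 = 2.8916788 × 10^7.
SE(Ŷ) = √(2.8916788 × 10^7) = 5377.

5377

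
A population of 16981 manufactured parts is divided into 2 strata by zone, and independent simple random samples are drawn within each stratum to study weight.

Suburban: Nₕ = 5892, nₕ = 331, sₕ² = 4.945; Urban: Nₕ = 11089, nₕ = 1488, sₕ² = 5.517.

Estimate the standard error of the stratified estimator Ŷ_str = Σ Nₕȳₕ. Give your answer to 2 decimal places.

940.34

Var(Ŷ_str) = Σₕ Nₕ²(1 − fₕ)sₕ²/nₕ.
Suburban: 5892²·(1 − 331/5892)·4.945/331 = 489501.4.
Urban: 11089²·(1 − 1488/11089)·5.517/1488 = 394737.97.
Sum = 884239.37.
SE = √(884239.37) = 940.34.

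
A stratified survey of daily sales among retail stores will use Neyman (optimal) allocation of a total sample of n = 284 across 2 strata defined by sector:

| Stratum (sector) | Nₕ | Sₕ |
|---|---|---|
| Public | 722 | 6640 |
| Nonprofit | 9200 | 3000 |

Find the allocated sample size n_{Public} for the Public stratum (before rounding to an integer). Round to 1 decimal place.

42.0

Neyman allocation: nₕ = n·NₕSₕ / Σⱼ NⱼSⱼ.
Σ NⱼSⱼ = 722·6640 + 9200·3000 = 3.239408 × 10^7.
n_{Public} = 284·722·6640 / (3.239408 × 10^7) = 42.0.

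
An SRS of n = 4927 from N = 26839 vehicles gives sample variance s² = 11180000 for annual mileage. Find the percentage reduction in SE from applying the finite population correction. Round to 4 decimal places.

f = n/N = 4927/26839 = 0.18357614.
SE_no-fpc = √(s²/n) = 47.635379; SE_fpc = √((1−f)s²/n) = 43.041507.
Ratio = √(1−f) = 0.90356176. Reduction = 100·(1 − 0.90356176) = 9.6438%.

9.6438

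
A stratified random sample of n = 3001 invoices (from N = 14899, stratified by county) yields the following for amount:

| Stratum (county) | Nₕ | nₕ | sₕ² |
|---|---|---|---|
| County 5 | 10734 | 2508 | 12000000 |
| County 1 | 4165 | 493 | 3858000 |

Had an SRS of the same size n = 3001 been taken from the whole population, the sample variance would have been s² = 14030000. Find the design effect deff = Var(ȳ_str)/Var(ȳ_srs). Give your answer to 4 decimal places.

Var(ȳ_str) = Σ Wₕ²(1−fₕ)sₕ²/nₕ with Wₕ = Nₕ/14899:
  County 5: (10734/14899)²·(1−2508/10734)·12000000/2508 = 1903.2234
  County 1: (4165/14899)²·(1−493/4165)·3858000/493 = 539.16134
  → Var(ȳ_str) = 2442.3847.
Var(ȳ_srs) = (1 − 3001/14899)·14030000/3001 = 3733.4344.
deff = 2442.3847 / 3733.4344 = 0.6542.

0.6542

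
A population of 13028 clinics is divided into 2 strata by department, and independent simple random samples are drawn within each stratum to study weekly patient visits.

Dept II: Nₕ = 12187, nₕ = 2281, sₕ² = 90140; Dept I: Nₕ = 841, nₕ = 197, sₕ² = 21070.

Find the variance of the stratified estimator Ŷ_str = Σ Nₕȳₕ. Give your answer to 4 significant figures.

4.829 × 10^9

Var(Ŷ_str) = Σₕ Nₕ²(1 − fₕ)sₕ²/nₕ.
Dept II: 12187²·(1 − 2281/12187)·90140/2281 = 4.7707582 × 10^9.
Dept I: 841²·(1 − 197/841)·21070/197 = 5.7926885 × 10^7.
Sum = 4.8286851 × 10^9.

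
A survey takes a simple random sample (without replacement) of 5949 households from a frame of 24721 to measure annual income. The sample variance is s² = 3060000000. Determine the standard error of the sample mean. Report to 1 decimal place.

Under SRS without replacement, Var(ȳ) = (1 − f)·s²/n with f = n/N = 5949/24721 = 0.24064560.
Var(ȳ) = (1 − 0.24064560)·3060000000/5949 = 0.75935440·514372.16 = 390590.76.
SE(ȳ) = √(390590.76) = 625.0.

625.0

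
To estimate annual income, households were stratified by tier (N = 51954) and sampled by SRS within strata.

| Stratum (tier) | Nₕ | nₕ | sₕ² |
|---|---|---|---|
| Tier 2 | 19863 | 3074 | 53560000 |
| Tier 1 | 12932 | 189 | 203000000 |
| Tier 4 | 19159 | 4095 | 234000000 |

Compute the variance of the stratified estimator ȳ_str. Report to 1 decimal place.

Var(ȳ_str) = Σₕ Wₕ²(1 − fₕ)sₕ²/nₕ with Wₕ = Nₕ/N, N = 51954.
Tier 2: Wₕ = 0.38231897; term = 0.38231897²·(1 − 0.15476011)·53560000/3074 = 2152.6251.
Tier 1: Wₕ = 0.24891250; term = 0.24891250²·(1 − 0.01461491)·203000000/189 = 65574.295.
Tier 4: Wₕ = 0.36876853; term = 0.36876853²·(1 − 0.21373767)·234000000/4095 = 6109.9424.
Sum = 73836.863.

73836.9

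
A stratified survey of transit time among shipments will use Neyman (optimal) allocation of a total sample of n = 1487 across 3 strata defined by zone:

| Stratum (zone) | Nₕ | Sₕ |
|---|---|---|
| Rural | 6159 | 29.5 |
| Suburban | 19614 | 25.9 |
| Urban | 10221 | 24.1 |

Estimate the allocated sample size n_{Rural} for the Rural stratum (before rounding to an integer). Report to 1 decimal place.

Neyman allocation: nₕ = n·NₕSₕ / Σⱼ NⱼSⱼ.
Σ NⱼSⱼ = 6159·29.5 + 19614·25.9 + 10221·24.1 = 936019.2.
n_{Rural} = 1487·6159·29.5 / 936019.2 = 288.6.

288.6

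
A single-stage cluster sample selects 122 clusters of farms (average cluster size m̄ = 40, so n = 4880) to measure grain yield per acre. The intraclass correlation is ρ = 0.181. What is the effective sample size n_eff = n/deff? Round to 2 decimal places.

deff = 1 + (40 − 1)·0.181 = 1 + 7.059 = 8.059.
n_eff = 4880 / 8.059 = 605.53.

605.53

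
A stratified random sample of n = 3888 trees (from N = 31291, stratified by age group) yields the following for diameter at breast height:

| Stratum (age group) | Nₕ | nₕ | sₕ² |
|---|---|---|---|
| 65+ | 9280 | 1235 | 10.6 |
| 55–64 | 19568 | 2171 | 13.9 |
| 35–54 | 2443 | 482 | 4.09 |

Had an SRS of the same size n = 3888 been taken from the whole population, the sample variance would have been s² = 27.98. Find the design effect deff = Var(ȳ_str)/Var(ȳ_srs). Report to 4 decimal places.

Var(ȳ_str) = Σ Wₕ²(1−fₕ)sₕ²/nₕ with Wₕ = Nₕ/31291:
  65+: (9280/31291)²·(1−1235/9280)·10.6/1235 = 6.5444635 × 10^-4
  55–64: (19568/31291)²·(1−2171/19568)·13.9/2171 = 0.0022260601
  35–54: (2443/31291)²·(1−482/2443)·4.09/482 = 4.1518193 × 10^-5
  → Var(ȳ_str) = 0.0029220246.
Var(ȳ_srs) = (1 − 3888/31291)·27.98/3888 = 0.0063023152.
deff = 0.0029220246 / 0.0063023152 = 0.4636.

0.4636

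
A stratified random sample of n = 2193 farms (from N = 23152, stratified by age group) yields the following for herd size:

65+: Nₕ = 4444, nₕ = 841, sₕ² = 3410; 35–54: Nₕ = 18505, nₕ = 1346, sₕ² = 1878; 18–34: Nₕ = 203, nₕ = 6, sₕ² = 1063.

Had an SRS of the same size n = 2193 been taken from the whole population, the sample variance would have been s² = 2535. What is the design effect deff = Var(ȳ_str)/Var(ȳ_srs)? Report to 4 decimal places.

0.9182

Var(ȳ_str) = Σ Wₕ²(1−fₕ)sₕ²/nₕ with Wₕ = Nₕ/23152:
  65+: (4444/23152)²·(1−841/4444)·3410/841 = 0.12112106
  35–54: (18505/23152)²·(1−1346/18505)·1878/1346 = 0.82652228
  18–34: (203/23152)²·(1−6/203)·1063/6 = 0.013218046
  → Var(ȳ_str) = 0.96086139.
Var(ȳ_srs) = (1 − 2193/23152)·2535/2193 = 1.046457.
deff = 0.96086139 / 1.046457 = 0.9182.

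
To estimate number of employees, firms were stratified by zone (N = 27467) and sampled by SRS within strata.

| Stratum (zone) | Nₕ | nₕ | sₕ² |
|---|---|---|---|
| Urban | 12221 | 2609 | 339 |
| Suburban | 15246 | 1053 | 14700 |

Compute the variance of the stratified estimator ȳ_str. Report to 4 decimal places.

4.0243

Var(ȳ_str) = Σₕ Wₕ²(1 − fₕ)sₕ²/nₕ with Wₕ = Nₕ/N, N = 27467.
Urban: Wₕ = 0.44493392; term = 0.44493392²·(1 − 0.21348498)·339/2609 = 0.020231294.
Suburban: Wₕ = 0.55506608; term = 0.55506608²·(1 − 0.06906730)·14700/1053 = 4.0040236.
Sum = 4.0242549.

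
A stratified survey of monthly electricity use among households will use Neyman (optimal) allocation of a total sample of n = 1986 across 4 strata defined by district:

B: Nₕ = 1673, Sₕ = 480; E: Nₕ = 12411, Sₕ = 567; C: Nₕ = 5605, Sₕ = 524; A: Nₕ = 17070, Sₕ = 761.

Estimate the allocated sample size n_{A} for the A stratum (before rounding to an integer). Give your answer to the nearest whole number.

Neyman allocation: nₕ = n·NₕSₕ / Σⱼ NⱼSⱼ.
Σ NⱼSⱼ = 1673·480 + 12411·567 + 5605·524 + 17070·761 = 2.3767367 × 10^7.
n_{A} = 1986·17070·761 / (2.3767367 × 10^7) = 1085.

1085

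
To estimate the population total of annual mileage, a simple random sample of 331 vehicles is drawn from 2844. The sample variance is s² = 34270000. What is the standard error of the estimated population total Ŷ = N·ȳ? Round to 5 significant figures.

Var(Ŷ) = N²·Var(ȳ) = N²·(1 − n/N)·s²/n.
f = 331/2844 = 0.11638537; Var(ȳ) = 0.88361463·34270000/331 = 91484.814.
Var(Ŷ) = 2844² · 91484.814 = 7.3995991 × 10^11.
SE(Ŷ) = √(7.3995991 × 10^11) = 860210.

860210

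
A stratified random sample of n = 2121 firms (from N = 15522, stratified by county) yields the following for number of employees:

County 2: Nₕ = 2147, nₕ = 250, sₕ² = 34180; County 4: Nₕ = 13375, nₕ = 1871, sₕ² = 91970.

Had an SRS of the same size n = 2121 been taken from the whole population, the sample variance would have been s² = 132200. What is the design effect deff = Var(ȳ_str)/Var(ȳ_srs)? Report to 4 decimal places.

0.6263

Var(ȳ_str) = Σ Wₕ²(1−fₕ)sₕ²/nₕ with Wₕ = Nₕ/15522:
  County 2: (2147/15522)²·(1−250/2147)·34180/250 = 2.3111922
  County 4: (13375/15522)²·(1−1871/13375)·91970/1871 = 31.392052
  → Var(ȳ_str) = 33.703244.
Var(ȳ_srs) = (1 − 2121/15522)·132200/2121 = 53.812146.
deff = 33.703244 / 53.812146 = 0.6263.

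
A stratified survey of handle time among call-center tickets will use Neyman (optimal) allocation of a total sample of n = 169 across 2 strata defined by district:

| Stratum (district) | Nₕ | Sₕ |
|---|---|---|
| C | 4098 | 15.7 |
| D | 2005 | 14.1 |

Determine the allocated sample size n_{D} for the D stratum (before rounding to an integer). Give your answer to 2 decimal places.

51.59

Neyman allocation: nₕ = n·NₕSₕ / Σⱼ NⱼSⱼ.
Σ NⱼSⱼ = 4098·15.7 + 2005·14.1 = 92609.1.
n_{D} = 169·2005·14.1 / 92609.1 = 51.59.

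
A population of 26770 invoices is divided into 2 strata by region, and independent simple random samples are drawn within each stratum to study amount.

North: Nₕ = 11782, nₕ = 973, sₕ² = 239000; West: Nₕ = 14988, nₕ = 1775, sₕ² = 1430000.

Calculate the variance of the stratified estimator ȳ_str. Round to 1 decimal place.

Var(ȳ_str) = Σₕ Wₕ²(1 − fₕ)sₕ²/nₕ with Wₕ = Nₕ/N, N = 26770.
North: Wₕ = 0.44011954; term = 0.44011954²·(1 − 0.08258360)·239000/973 = 43.650865.
West: Wₕ = 0.55988046; term = 0.55988046²·(1 − 0.11842808)·1430000/1775 = 222.63122.
Sum = 266.28209.

266.3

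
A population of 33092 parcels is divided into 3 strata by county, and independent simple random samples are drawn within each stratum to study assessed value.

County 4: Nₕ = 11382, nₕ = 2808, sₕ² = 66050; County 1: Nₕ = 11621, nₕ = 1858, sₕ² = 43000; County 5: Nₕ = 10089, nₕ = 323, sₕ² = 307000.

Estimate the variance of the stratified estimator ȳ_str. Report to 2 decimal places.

90.01

Var(ȳ_str) = Σₕ Wₕ²(1 − fₕ)sₕ²/nₕ with Wₕ = Nₕ/N, N = 33092.
County 4: Wₕ = 0.34395020; term = 0.34395020²·(1 − 0.24670532)·66050/2808 = 2.0961953.
County 1: Wₕ = 0.35117249; term = 0.35117249²·(1 − 0.15988297)·43000/1858 = 2.3977478.
County 5: Wₕ = 0.30487731; term = 0.30487731²·(1 − 0.03201507)·307000/323 = 85.517435.
Sum = 90.011378.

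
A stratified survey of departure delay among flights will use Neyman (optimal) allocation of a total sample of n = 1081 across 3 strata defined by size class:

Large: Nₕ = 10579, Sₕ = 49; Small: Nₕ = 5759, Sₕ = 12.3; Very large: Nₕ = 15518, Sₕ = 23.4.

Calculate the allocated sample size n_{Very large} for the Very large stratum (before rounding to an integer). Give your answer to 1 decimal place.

412.2

Neyman allocation: nₕ = n·NₕSₕ / Σⱼ NⱼSⱼ.
Σ NⱼSⱼ = 10579·49 + 5759·12.3 + 15518·23.4 = 952327.9.
n_{Very large} = 1081·15518·23.4 / 952327.9 = 412.2.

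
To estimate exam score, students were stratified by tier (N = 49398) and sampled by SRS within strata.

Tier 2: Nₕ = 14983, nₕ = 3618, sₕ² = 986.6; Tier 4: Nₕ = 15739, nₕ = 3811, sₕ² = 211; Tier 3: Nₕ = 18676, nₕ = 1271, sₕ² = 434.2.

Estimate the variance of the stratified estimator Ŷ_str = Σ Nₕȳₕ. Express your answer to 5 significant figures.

1.6787 × 10^8

Var(Ŷ_str) = Σₕ Nₕ²(1 − fₕ)sₕ²/nₕ.
Tier 2: 14983²·(1 − 3618/14983)·986.6/3618 = 4.6434499 × 10^7.
Tier 4: 15739²·(1 − 3811/15739)·211/3811 = 1.0394133 × 10^7.
Tier 3: 18676²·(1 − 1271/18676)·434.2/1271 = 1.1104581 × 10^8.
Sum = 1.6787444 × 10^8.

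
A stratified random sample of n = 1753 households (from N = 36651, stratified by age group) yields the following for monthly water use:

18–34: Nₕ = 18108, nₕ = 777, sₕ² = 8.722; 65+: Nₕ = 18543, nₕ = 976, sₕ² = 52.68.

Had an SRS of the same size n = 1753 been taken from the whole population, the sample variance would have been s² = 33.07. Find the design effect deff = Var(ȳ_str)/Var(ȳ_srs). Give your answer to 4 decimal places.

0.8747

Var(ȳ_str) = Σ Wₕ²(1−fₕ)sₕ²/nₕ with Wₕ = Nₕ/36651:
  18–34: (18108/36651)²·(1−777/18108)·8.722/777 = 0.0026225122
  65+: (18543/36651)²·(1−976/18543)·52.68/976 = 0.013088862
  → Var(ȳ_str) = 0.015711374.
Var(ȳ_srs) = (1 − 1753/36651)·33.07/1753 = 0.017962509.
deff = 0.015711374 / 0.017962509 = 0.8747.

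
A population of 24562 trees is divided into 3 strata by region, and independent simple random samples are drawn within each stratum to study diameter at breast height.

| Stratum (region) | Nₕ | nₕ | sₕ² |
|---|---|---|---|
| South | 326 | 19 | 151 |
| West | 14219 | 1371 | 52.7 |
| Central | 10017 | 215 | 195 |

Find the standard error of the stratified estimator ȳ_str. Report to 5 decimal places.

0.40071

Var(ȳ_str) = Σₕ Wₕ²(1 − fₕ)sₕ²/nₕ with Wₕ = Nₕ/N, N = 24562.
South: Wₕ = 0.01327253; term = 0.01327253²·(1 − 0.05828221)·151/19 = 0.0013184142.
West: Wₕ = 0.57890237; term = 0.57890237²·(1 − 0.09642028)·52.7/1371 = 0.011639928.
Central: Wₕ = 0.40782510; term = 0.40782510²·(1 − 0.02146351)·195/215 = 0.1476118.
Sum = 0.16057014.
SE = √(0.16057014) = 0.40071.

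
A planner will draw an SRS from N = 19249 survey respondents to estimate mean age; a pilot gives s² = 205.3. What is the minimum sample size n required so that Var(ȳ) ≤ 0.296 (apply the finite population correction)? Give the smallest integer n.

Without fpc, n₀ = s²/D = 205.3/0.296 = 693.5811.
With fpc, (1 − n/N)·s²/n ≤ D requires n ≥ n₀/(1 + n₀/N) = 693.5811/(1 + 693.5811/19249) = 669.4591.
Rounding up, n = 670.

670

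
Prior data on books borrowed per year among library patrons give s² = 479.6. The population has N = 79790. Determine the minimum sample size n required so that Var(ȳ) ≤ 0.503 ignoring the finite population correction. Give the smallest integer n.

954

Without fpc, n₀ = s²/D = 479.6/0.503 = 953.4791.
Rounding up, n = 954.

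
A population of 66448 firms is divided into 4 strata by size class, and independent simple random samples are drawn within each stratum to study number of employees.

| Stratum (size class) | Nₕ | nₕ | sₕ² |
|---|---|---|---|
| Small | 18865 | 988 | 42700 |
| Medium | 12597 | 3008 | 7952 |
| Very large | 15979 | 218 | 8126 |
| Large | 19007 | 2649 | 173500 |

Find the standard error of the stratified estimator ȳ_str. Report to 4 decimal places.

3.1799

Var(ȳ_str) = Σₕ Wₕ²(1 − fₕ)sₕ²/nₕ with Wₕ = Nₕ/N, N = 66448.
Small: Wₕ = 0.28390621; term = 0.28390621²·(1 − 0.05237212)·42700/988 = 3.301099.
Medium: Wₕ = 0.18957681; term = 0.18957681²·(1 − 0.23878701)·7952/3008 = 0.072322788.
Very large: Wₕ = 0.24047375; term = 0.24047375²·(1 − 0.01364291)·8126/218 = 2.1261302.
Large: Wₕ = 0.28604322; term = 0.28604322²·(1 − 0.13936971)·173500/2649 = 4.6120868.
Sum = 10.111639.
SE = √(10.111639) = 3.1799.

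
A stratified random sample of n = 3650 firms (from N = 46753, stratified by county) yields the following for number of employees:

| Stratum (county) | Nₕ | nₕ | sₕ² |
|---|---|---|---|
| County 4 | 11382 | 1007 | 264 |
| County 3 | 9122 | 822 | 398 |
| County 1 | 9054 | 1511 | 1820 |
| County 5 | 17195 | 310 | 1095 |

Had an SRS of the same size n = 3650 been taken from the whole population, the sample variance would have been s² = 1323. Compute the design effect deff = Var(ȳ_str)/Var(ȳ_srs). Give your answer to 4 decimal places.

Var(ȳ_str) = Σ Wₕ²(1−fₕ)sₕ²/nₕ with Wₕ = Nₕ/46753:
  County 4: (11382/46753)²·(1−1007/11382)·264/1007 = 0.014163226
  County 3: (9122/46753)²·(1−822/9122)·398/822 = 0.016771057
  County 1: (9054/46753)²·(1−1511/9054)·1820/1511 = 0.037633322
  County 5: (17195/46753)²·(1−310/17195)·1095/310 = 0.46917699
  → Var(ȳ_str) = 0.5377446.
Var(ȳ_srs) = (1 − 3650/46753)·1323/3650 = 0.3341681.
deff = 0.5377446 / 0.3341681 = 1.6092.

1.6092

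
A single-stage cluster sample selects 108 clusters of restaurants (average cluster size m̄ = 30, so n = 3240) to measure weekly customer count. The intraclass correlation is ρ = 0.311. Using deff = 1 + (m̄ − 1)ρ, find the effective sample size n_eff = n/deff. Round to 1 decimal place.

323.4

deff = 1 + (30 − 1)·0.311 = 1 + 9.019 = 10.019.
n_eff = 3240 / 10.019 = 323.4.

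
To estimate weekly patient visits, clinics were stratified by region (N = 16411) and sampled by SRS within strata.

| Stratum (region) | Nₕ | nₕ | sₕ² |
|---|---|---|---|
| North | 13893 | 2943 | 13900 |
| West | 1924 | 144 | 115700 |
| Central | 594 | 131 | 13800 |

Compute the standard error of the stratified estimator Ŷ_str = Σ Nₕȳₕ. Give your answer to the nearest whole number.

Var(Ŷ_str) = Σₕ Nₕ²(1 − fₕ)sₕ²/nₕ.
North: 13893²·(1 − 2943/13893)·13900/2943 = 7.185131 × 10^8.
West: 1924²·(1 − 144/1924)·115700/144 = 2.7516674 × 10^9.
Central: 594²·(1 − 131/594)·13800/131 = 2.8971783 × 10^7.
Sum = 3.4991523 × 10^9.
SE = √(3.4991523 × 10^9) = 59154.

59154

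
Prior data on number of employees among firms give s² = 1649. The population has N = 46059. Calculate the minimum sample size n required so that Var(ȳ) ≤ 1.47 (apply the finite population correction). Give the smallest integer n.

Without fpc, n₀ = s²/D = 1649/1.47 = 1121.7687.
With fpc, (1 − n/N)·s²/n ≤ D requires n ≥ n₀/(1 + n₀/N) = 1121.7687/(1 + 1121.7687/46059) = 1095.0976.
Rounding up, n = 1096.

1096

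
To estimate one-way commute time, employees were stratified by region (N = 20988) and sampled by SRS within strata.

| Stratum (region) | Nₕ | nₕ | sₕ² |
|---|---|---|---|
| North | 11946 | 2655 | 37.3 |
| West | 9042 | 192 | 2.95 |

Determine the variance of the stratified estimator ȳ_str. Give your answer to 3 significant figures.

Var(ȳ_str) = Σₕ Wₕ²(1 − fₕ)sₕ²/nₕ with Wₕ = Nₕ/N, N = 20988.
North: Wₕ = 0.56918239; term = 0.56918239²·(1 − 0.22225013)·37.3/2655 = 0.0035398688.
West: Wₕ = 0.43081761; term = 0.43081761²·(1 − 0.02123424)·2.95/192 = 0.002791171.
Sum = 0.0063310398.

0.00633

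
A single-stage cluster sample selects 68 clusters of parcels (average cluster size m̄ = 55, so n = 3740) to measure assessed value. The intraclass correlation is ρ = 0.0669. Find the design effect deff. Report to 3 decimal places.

4.613

deff = 1 + (55 − 1)·0.0669 = 1 + 3.6126 = 4.6126.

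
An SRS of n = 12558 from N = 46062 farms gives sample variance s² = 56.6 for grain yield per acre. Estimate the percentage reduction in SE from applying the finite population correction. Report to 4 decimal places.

f = n/N = 12558/46062 = 0.27263254.
SE_no-fpc = √(s²/n) = 0.067134843; SE_fpc = √((1−f)s²/n) = 0.057256515.
Ratio = √(1−f) = 0.85285841. Reduction = 100·(1 − 0.85285841) = 14.7142%.

14.7142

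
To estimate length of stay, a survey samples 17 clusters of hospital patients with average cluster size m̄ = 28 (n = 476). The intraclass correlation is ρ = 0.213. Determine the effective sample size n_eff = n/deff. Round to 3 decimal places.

deff = 1 + (28 − 1)·0.213 = 1 + 5.751 = 6.751.
n_eff = 476 / 6.751 = 70.508.

70.508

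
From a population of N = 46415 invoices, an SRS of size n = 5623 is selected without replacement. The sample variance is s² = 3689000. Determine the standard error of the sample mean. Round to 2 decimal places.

24.01

Under SRS without replacement, Var(ȳ) = (1 − f)·s²/n with f = n/N = 5623/46415 = 0.12114618.
Var(ȳ) = (1 − 0.12114618)·3689000/5623 = 0.87885382·656.05549 = 576.57687.
SE(ȳ) = √(576.57687) = 24.01.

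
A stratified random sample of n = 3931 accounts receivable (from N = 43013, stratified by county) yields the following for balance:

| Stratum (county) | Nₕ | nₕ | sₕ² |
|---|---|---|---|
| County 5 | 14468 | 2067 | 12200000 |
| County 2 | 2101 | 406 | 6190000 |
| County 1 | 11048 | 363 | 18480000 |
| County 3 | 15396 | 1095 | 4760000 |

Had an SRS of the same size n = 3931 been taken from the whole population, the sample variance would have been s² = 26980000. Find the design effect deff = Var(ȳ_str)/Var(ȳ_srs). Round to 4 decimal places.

0.7003

Var(ȳ_str) = Σ Wₕ²(1−fₕ)sₕ²/nₕ with Wₕ = Nₕ/43013:
  County 5: (14468/43013)²·(1−2067/14468)·12200000/2067 = 572.38085
  County 2: (2101/43013)²·(1−406/2101)·6190000/406 = 29.34681
  County 1: (11048/43013)²·(1−363/11048)·18480000/363 = 3248.2845
  County 3: (15396/43013)²·(1−1095/15396)·4760000/1095 = 517.33001
  → Var(ȳ_str) = 4367.3422.
Var(ȳ_srs) = (1 − 3931/43013)·26980000/3931 = 6236.1413.
deff = 4367.3422 / 6236.1413 = 0.7003.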